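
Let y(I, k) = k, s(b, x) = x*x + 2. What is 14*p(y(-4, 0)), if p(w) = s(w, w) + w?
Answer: 28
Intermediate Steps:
s(b, x) = 2 + x**2 (s(b, x) = x**2 + 2 = 2 + x**2)
p(w) = 2 + w + w**2 (p(w) = (2 + w**2) + w = 2 + w + w**2)
14*p(y(-4, 0)) = 14*(2 + 0 + 0**2) = 14*(2 + 0 + 0) = 14*2 = 28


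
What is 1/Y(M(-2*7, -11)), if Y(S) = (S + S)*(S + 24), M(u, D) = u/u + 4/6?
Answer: 9/770 ≈ 0.011688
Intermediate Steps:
M(u, D) = 5/3 (M(u, D) = 1 + 4*(1/6) = 1 + 2/3 = 5/3)
Y(S) = 2*S*(24 + S) (Y(S) = (2*S)*(24 + S) = 2*S*(24 + S))
1/Y(M(-2*7, -11)) = 1/(2*(5/3)*(24 + 5/3)) = 1/(2*(5/3)*(77/3)) = 1/(770/9) = 9/770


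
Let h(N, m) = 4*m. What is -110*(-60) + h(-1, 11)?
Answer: 6644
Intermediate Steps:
-110*(-60) + h(-1, 11) = -110*(-60) + 4*11 = 6600 + 44 = 6644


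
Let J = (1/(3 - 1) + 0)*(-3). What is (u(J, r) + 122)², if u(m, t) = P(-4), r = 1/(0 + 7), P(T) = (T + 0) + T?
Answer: 12996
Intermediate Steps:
J = -3/2 (J = (1/2 + 0)*(-3) = (½ + 0)*(-3) = (½)*(-3) = -3/2 ≈ -1.5000)
P(T) = 2*T (P(T) = T + T = 2*T)
r = ⅐ (r = 1/7 = ⅐ ≈ 0.14286)
u(m, t) = -8 (u(m, t) = 2*(-4) = -8)
(u(J, r) + 122)² = (-8 + 122)² = 114² = 12996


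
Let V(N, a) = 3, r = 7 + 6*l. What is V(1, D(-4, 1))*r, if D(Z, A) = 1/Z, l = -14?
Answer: -231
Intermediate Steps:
r = -77 (r = 7 + 6*(-14) = 7 - 84 = -77)
V(1, D(-4, 1))*r = 3*(-77) = -231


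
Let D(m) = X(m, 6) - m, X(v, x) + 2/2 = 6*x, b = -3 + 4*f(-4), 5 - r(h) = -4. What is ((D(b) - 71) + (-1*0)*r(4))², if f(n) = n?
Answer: 289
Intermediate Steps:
r(h) = 9 (r(h) = 5 - 1*(-4) = 5 + 4 = 9)
b = -19 (b = -3 + 4*(-4) = -3 - 16 = -19)
X(v, x) = -1 + 6*x
D(m) = 35 - m (D(m) = (-1 + 6*6) - m = (-1 + 36) - m = 35 - m)
((D(b) - 71) + (-1*0)*r(4))² = (((35 - 1*(-19)) - 71) - 1*0*9)² = (((35 + 19) - 71) + 0*9)² = ((54 - 71) + 0)² = (-17 + 0)² = (-17)² = 289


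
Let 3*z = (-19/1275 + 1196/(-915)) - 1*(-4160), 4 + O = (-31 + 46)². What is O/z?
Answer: 5729425/35937909 ≈ 0.15943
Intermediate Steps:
O = 221 (O = -4 + (-31 + 46)² = -4 + 15² = -4 + 225 = 221)
z = 35937909/25925 (z = ((-19/1275 + 1196/(-915)) - 1*(-4160))/3 = ((-19*1/1275 + 1196*(-1/915)) + 4160)/3 = ((-19/1275 - 1196/915) + 4160)/3 = (-34273/25925 + 4160)/3 = (⅓)*(107813727/25925) = 35937909/25925 ≈ 1386.2)
O/z = 221/(35937909/25925) = 221*(25925/35937909) = 5729425/35937909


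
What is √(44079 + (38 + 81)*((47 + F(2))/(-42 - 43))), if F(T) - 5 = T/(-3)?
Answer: √9901605/15 ≈ 209.78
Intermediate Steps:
F(T) = 5 - T/3 (F(T) = 5 + T/(-3) = 5 + T*(-⅓) = 5 - T/3)
√(44079 + (38 + 81)*((47 + F(2))/(-42 - 43))) = √(44079 + (38 + 81)*((47 + (5 - ⅓*2))/(-42 - 43))) = √(44079 + 119*((47 + (5 - ⅔))/(-85))) = √(44079 + 119*((47 + 13/3)*(-1/85))) = √(44079 + 119*((154/3)*(-1/85))) = √(44079 + 119*(-154/255)) = √(44079 - 1078/15) = √(660107/15) = √9901605/15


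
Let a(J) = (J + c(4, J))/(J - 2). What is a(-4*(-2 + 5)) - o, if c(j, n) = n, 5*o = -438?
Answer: 3126/35 ≈ 89.314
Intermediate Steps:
o = -438/5 (o = (1/5)*(-438) = -438/5 ≈ -87.600)
a(J) = 2*J/(-2 + J) (a(J) = (J + J)/(J - 2) = (2*J)/(-2 + J) = 2*J/(-2 + J))
a(-4*(-2 + 5)) - o = 2*(-4*(-2 + 5))/(-2 - 4*(-2 + 5)) - 1*(-438/5) = 2*(-4*3)/(-2 - 4*3) + 438/5 = 2*(-12)/(-2 - 12) + 438/5 = 2*(-12)/(-14) + 438/5 = 2*(-12)*(-1/14) + 438/5 = 12/7 + 438/5 = 3126/35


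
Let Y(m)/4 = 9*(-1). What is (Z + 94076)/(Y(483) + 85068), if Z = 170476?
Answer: 11023/3543 ≈ 3.1112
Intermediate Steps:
Y(m) = -36 (Y(m) = 4*(9*(-1)) = 4*(-9) = -36)
(Z + 94076)/(Y(483) + 85068) = (170476 + 94076)/(-36 + 85068) = 264552/85032 = 264552*(1/85032) = 11023/3543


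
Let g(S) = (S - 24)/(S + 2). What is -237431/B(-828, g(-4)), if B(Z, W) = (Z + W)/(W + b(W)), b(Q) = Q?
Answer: 3324034/407 ≈ 8167.2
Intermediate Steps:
g(S) = (-24 + S)/(2 + S)
B(Z, W) = (W + Z)/(2*W) (B(Z, W) = (Z + W)/(W + W) = (W + Z)/((2*W)) = (W + Z)*(1/(2*W)) = (W + Z)/(2*W))
-237431/B(-828, g(-4)) = -237431*2*(-24 - 4)/((2 - 4)*((-24 - 4)/(2 - 4) - 828)) = -237431*28/(-28/(-2) - 828) = -237431*28/(-1/2*(-28) - 828) = -237431*28/(14 - 828) = -237431/((1/2)*(1/14)*(-814)) = -237431/(-407/14) = -237431*(-14/407) = 3324034/407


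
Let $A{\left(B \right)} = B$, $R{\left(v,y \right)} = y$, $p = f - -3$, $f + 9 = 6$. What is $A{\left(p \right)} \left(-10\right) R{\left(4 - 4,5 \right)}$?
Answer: $0$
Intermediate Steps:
$f = -3$ ($f = -9 + 6 = -3$)
$p = 0$ ($p = -3 - -3 = -3 + 3 = 0$)
$A{\left(p \right)} \left(-10\right) R{\left(4 - 4,5 \right)} = 0 \left(-10\right) 5 = 0 \cdot 5 = 0$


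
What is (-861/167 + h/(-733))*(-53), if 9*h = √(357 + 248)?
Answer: 45633/167 + 583*√5/6597 ≈ 273.45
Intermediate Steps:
h = 11*√5/9 (h = √(357 + 248)/9 = √605/9 = (11*√5)/9 = 11*√5/9 ≈ 2.7330)
(-861/167 + h/(-733))*(-53) = (-861/167 + (11*√5/9)/(-733))*(-53) = (-861*1/167 + (11*√5/9)*(-1/733))*(-53) = (-861/167 - 11*√5/6597)*(-53) = 45633/167 + 583*√5/6597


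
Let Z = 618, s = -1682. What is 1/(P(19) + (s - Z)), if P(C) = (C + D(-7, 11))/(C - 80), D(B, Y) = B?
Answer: -61/140312 ≈ -0.00043475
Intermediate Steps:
P(C) = (-7 + C)/(-80 + C) (P(C) = (C - 7)/(C - 80) = (-7 + C)/(-80 + C))
1/(P(19) + (s - Z)) = 1/((-7 + 19)/(-80 + 19) + (-1682 - 1*618)) = 1/(12/(-61) + (-1682 - 618)) = 1/(-1/61*12 - 2300) = 1/(-12/61 - 2300) = 1/(-140312/61) = -61/140312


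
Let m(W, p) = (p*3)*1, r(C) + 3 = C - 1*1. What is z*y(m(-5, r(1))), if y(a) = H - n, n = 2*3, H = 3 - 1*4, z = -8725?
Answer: 61075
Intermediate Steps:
r(C) = -4 + C (r(C) = -3 + (C - 1*1) = -3 + (C - 1) = -3 + (-1 + C) = -4 + C)
m(W, p) = 3*p (m(W, p) = (3*p)*1 = 3*p)
H = -1 (H = 3 - 4 = -1)
n = 6
y(a) = -7 (y(a) = -1 - 1*6 = -1 - 6 = -7)
z*y(m(-5, r(1))) = -8725*(-7) = 61075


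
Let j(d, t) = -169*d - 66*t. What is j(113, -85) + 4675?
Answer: -8812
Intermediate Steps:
j(113, -85) + 4675 = (-169*113 - 66*(-85)) + 4675 = (-19097 + 5610) + 4675 = -13487 + 4675 = -8812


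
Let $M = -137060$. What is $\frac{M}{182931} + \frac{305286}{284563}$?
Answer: $\frac{141546794}{437440287} \approx 0.32358$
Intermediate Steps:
$\frac{M}{182931} + \frac{305286}{284563} = - \frac{137060}{182931} + \frac{305286}{284563} = \left(-137060\right) \frac{1}{182931} + 305286 \cdot \frac{1}{284563} = - \frac{19580}{26133} + \frac{17958}{16739} = \frac{141546794}{437440287}$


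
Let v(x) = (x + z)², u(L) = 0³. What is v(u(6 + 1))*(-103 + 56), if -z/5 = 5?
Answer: -29375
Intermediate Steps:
z = -25 (z = -5*5 = -25)
u(L) = 0
v(x) = (-25 + x)² (v(x) = (x - 25)² = (-25 + x)²)
v(u(6 + 1))*(-103 + 56) = (-25 + 0)²*(-103 + 56) = (-25)²*(-47) = 625*(-47) = -29375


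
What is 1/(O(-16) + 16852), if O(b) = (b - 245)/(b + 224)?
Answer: 208/3504955 ≈ 5.9345e-5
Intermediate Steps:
O(b) = (-245 + b)/(224 + b)
1/(O(-16) + 16852) = 1/((-245 - 16)/(224 - 16) + 16852) = 1/(-261/208 + 16852) = 1/(3504955/208) = 208/3504955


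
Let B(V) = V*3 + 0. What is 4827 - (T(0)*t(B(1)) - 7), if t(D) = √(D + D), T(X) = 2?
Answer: 4834 - 2*√6 ≈ 4829.1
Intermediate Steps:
B(V) = 3*V (B(V) = 3*V + 0 = 3*V)
t(D) = √2*√D (t(D) = √(2*D) = √2*√D)
4827 - (T(0)*t(B(1)) - 7) = 4827 - (2*(√2*√(3*1)) - 7) = 4827 - (2*(√2*√3) - 7) = 4827 - (2*√6 - 7) = 4827 - (-7 + 2*√6) = 4827 + (7 - 2*√6) = 4834 - 2*√6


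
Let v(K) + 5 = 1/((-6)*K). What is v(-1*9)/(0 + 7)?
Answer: -269/378 ≈ -0.71164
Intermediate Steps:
v(K) = -5 - 1/(6*K) (v(K) = -5 + 1/((-6)*K) = -5 - 1/(6*K))
v(-1*9)/(0 + 7) = (-5 - 1/(6*((-1*9))))/(0 + 7) = (-5 - ⅙/(-9))/7 = (-5 - ⅙*(-⅑))*(⅐) = (-5 + 1/54)*(⅐) = -269/54*⅐ = -269/378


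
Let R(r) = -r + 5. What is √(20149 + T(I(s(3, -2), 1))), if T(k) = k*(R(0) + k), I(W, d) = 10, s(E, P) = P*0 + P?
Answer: √20299 ≈ 142.47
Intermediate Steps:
s(E, P) = P (s(E, P) = 0 + P = P)
R(r) = 5 - r
T(k) = k*(5 + k) (T(k) = k*((5 - 1*0) + k) = k*((5 + 0) + k) = k*(5 + k))
√(20149 + T(I(s(3, -2), 1))) = √(20149 + 10*(5 + 10)) = √(20149 + 10*15) = √(20149 + 150) = √20299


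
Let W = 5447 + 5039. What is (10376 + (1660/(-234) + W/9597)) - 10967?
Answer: -31921067/53469 ≈ -597.00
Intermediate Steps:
W = 10486
(10376 + (1660/(-234) + W/9597)) - 10967 = (10376 + (1660/(-234) + 10486/9597)) - 10967 = (10376 + (1660*(-1/234) + 10486*(1/9597))) - 10967 = (10376 + (-830/117 + 1498/1371)) - 10967 = (10376 - 320888/53469) - 10967 = 554473456/53469 - 10967 = -31921067/53469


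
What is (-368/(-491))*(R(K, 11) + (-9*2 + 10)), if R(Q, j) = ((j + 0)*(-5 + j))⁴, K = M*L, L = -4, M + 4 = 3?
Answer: 6982699904/491 ≈ 1.4221e+7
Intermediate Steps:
M = -1 (M = -4 + 3 = -1)
K = 4 (K = -1*(-4) = 4)
R(Q, j) = j⁴*(-5 + j)⁴ (R(Q, j) = (j*(-5 + j))⁴ = j⁴*(-5 + j)⁴)
(-368/(-491))*(R(K, 11) + (-9*2 + 10)) = (-368/(-491))*(11⁴*(-5 + 11)⁴ + (-9*2 + 10)) = (-368*(-1/491))*(14641*6⁴ + (-18 + 10)) = 368*(14641*1296 - 8)/491 = 368*(18974736 - 8)/491 = (368/491)*18974728 = 6982699904/491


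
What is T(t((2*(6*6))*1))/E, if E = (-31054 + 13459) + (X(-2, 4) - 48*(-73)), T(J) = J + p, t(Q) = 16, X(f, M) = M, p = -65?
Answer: 49/14087 ≈ 0.0034784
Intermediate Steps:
T(J) = -65 + J (T(J) = J - 65 = -65 + J)
E = -14087 (E = (-31054 + 13459) + (4 - 48*(-73)) = -17595 + (4 + 3504) = -17595 + 3508 = -14087)
T(t((2*(6*6))*1))/E = (-65 + 16)/(-14087) = -49*(-1/14087) = 49/14087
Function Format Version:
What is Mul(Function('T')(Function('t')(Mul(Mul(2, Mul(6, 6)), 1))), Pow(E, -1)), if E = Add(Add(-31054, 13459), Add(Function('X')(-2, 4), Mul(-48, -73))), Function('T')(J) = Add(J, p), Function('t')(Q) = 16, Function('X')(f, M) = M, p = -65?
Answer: Rational(49, 14087) ≈ 0.0034784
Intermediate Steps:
Function('T')(J) = Add(-65, J) (Function('T')(J) = Add(J, -65) = Add(-65, J))
E = -14087 (E = Add(Add(-31054, 13459), Add(4, Mul(-48, -73))) = Add(-17595, Add(4, 3504)) = Add(-17595, 3508) = -14087)
Mul(Function('T')(Function('t')(Mul(Mul(2, Mul(6, 6)), 1))), Pow(E, -1)) = Mul(Add(-65, 16), Pow(-14087, -1)) = Mul(-49, Rational(-1, 14087)) = Rational(49, 14087)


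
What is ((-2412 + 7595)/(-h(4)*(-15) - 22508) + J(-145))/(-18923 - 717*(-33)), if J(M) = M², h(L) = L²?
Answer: 468179517/105505784 ≈ 4.4375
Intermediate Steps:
((-2412 + 7595)/(-h(4)*(-15) - 22508) + J(-145))/(-18923 - 717*(-33)) = ((-2412 + 7595)/(-1*4²*(-15) - 22508) + (-145)²)/(-18923 - 717*(-33)) = (5183/(-1*16*(-15) - 22508) + 21025)/(-18923 + 23661) = (5183/(-16*(-15) - 22508) + 21025)/4738 = (5183/(240 - 22508) + 21025)*(1/4738) = (5183/(-22268) + 21025)*(1/4738) = (5183*(-1/22268) + 21025)*(1/4738) = (-5183/22268 + 21025)*(1/4738) = (468179517/22268)*(1/4738) = 468179517/105505784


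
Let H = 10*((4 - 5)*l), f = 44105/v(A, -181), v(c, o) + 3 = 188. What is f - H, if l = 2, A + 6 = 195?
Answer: 9561/37 ≈ 258.41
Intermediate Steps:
A = 189 (A = -6 + 195 = 189)
v(c, o) = 185 (v(c, o) = -3 + 188 = 185)
f = 8821/37 (f = 44105/185 = 44105*(1/185) = 8821/37 ≈ 238.41)
H = -20 (H = 10*((4 - 5)*2) = 10*(-1*2) = 10*(-2) = -20)
f - H = 8821/37 - 1*(-20) = 8821/37 + 20 = 9561/37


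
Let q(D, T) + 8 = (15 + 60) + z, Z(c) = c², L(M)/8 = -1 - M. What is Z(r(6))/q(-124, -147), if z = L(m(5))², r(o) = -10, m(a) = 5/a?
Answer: 100/323 ≈ 0.30960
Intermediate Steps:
L(M) = -8 - 8*M (L(M) = 8*(-1 - M) = -8 - 8*M)
z = 256 (z = (-8 - 40/5)² = (-8 - 8*1)² = (-8 - 8)² = (-16)² = 256)
q(D, T) = 323 (q(D, T) = -8 + ((15 + 60) + 256) = -8 + (75 + 256) = -8 + 331 = 323)
Z(r(6))/q(-124, -147) = (-10)²/323 = 100*(1/323) = 100/323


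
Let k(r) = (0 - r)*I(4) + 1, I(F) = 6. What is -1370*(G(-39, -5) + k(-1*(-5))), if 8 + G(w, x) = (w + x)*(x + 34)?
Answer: 1798810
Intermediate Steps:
G(w, x) = -8 + (34 + x)*(w + x) (G(w, x) = -8 + (w + x)*(x + 34) = -8 + (w + x)*(34 + x) = -8 + (34 + x)*(w + x))
k(r) = 1 - 6*r (k(r) = (0 - r)*6 + 1 = -r*6 + 1 = -6*r + 1 = 1 - 6*r)
-1370*(G(-39, -5) + k(-1*(-5))) = -1370*((-8 + (-5)**2 + 34*(-39) + 34*(-5) - 39*(-5)) + (1 - (-6)*(-5))) = -1370*((-8 + 25 - 1326 - 170 + 195) + (1 - 6*5)) = -1370*(-1284 + (1 - 30)) = -1370*(-1284 - 29) = -1370*(-1313) = 1798810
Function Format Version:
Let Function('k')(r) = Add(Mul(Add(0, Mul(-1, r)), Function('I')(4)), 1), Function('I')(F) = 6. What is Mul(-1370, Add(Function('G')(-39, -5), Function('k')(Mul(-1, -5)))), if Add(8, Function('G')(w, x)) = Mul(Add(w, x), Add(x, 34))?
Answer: 1798810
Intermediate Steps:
Function('G')(w, x) = Add(-8, Mul(Add(34, x), Add(w, x))) (Function('G')(w, x) = Add(-8, Mul(Add(w, x), Add(x, 34))) = Add(-8, Mul(Add(w, x), Add(34, x))) = Add(-8, Mul(Add(34, x), Add(w, x))))
Function('k')(r) = Add(1, Mul(-6, r)) (Function('k')(r) = Add(Mul(Add(0, Mul(-1, r)), 6), 1) = Add(Mul(Mul(-1, r), 6), 1) = Add(Mul(-6, r), 1) = Add(1, Mul(-6, r)))
Mul(-1370, Add(Function('G')(-39, -5), Function('k')(Mul(-1, -5)))) = Mul(-1370, Add(Add(-8, Pow(-5, 2), Mul(34, -39), Mul(34, -5), Mul(-39, -5)), Add(1, Mul(-6, Mul(-1, -5))))) = Mul(-1370, Add(Add(-8, 25, -1326, -170, 195), Add(1, Mul(-6, 5)))) = Mul(-1370, Add(-1284, Add(1, -30))) = Mul(-1370, Add(-1284, -29)) = Mul(-1370, -1313) = 1798810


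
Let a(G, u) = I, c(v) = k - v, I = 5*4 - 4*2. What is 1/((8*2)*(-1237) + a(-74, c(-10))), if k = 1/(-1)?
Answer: -1/19780 ≈ -5.0556e-5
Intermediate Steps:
I = 12 (I = 20 - 8 = 12)
k = -1
c(v) = -1 - v
a(G, u) = 12
1/((8*2)*(-1237) + a(-74, c(-10))) = 1/((8*2)*(-1237) + 12) = 1/(16*(-1237) + 12) = 1/(-19792 + 12) = 1/(-19780) = -1/19780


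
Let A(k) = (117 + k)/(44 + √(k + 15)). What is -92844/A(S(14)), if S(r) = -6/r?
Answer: -595749/17 - 7737*√714/68 ≈ -38084.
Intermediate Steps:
A(k) = (117 + k)/(44 + √(15 + k))
-92844/A(S(14)) = -92844*(44 + √(15 - 6/14))/(117 - 6/14) = -92844*(44 + √(15 - 6*1/14))/(117 - 6*1/14) = -92844*(44 + √(15 - 3/7))/(117 - 3/7) = -(595749/17 + 7737*√714/68) = -92844*(77/204 + √714/816) = -595749/17 - 7737*√714/68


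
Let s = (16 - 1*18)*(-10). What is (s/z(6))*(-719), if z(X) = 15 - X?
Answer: -14380/9 ≈ -1597.8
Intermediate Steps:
s = 20 (s = (16 - 18)*(-10) = -2*(-10) = 20)
(s/z(6))*(-719) = (20/(15 - 1*6))*(-719) = (20/(15 - 6))*(-719) = (20/9)*(-719) = -14380/9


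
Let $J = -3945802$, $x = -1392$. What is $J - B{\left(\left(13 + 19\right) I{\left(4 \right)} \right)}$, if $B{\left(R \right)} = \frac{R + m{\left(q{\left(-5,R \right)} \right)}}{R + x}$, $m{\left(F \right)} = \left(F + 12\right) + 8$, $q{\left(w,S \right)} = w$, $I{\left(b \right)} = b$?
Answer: $- \frac{4987493585}{1264} \approx -3.9458 \cdot 10^{6}$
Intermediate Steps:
$m{\left(F \right)} = 20 + F$ ($m{\left(F \right)} = \left(12 + F\right) + 8 = 20 + F$)
$B{\left(R \right)} = \frac{15 + R}{-1392 + R}$ ($B{\left(R \right)} = \frac{R + \left(20 - 5\right)}{R - 1392} = \frac{R + 15}{-1392 + R} = \frac{15 + R}{-1392 + R}$)
$J - B{\left(\left(13 + 19\right) I{\left(4 \right)} \right)} = -3945802 - \frac{15 + \left(13 + 19\right) 4}{-1392 + \left(13 + 19\right) 4} = -3945802 - \frac{15 + 32 \cdot 4}{-1392 + 32 \cdot 4} = -3945802 - \frac{15 + 128}{-1392 + 128} = -3945802 - \frac{1}{-1264} \cdot 143 = -3945802 - \left(- \frac{1}{1264}\right) 143 = -3945802 - - \frac{143}{1264} = -3945802 + \frac{143}{1264} = - \frac{4987493585}{1264}$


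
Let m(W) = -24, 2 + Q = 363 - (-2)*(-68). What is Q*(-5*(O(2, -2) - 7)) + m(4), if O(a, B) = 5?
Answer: 2226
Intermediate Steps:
Q = 225 (Q = -2 + (363 - (-2)*(-68)) = -2 + (363 - 1*136) = -2 + (363 - 136) = -2 + 227 = 225)
Q*(-5*(O(2, -2) - 7)) + m(4) = 225*(-5*(5 - 7)) - 24 = 225*(-5*(-2)) - 24 = 225*10 - 24 = 2250 - 24 = 2226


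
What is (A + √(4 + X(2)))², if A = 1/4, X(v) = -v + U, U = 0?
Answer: 33/16 + √2/2 ≈ 2.7696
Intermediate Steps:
X(v) = -v (X(v) = -v + 0 = -v)
A = ¼ ≈ 0.25000
(A + √(4 + X(2)))² = (¼ + √(4 - 1*2))² = (¼ + √(4 - 2))² = (¼ + √2)²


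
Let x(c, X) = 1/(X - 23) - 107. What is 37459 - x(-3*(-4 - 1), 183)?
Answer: 6010559/160 ≈ 37566.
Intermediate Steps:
x(c, X) = -107 + 1/(-23 + X) (x(c, X) = 1/(-23 + X) - 107 = -107 + 1/(-23 + X))
37459 - x(-3*(-4 - 1), 183) = 37459 - (2462 - 107*183)/(-23 + 183) = 37459 - (2462 - 19581)/160 = 37459 - (-17119)/160 = 37459 - 1*(-17119/160) = 37459 + 17119/160 = 6010559/160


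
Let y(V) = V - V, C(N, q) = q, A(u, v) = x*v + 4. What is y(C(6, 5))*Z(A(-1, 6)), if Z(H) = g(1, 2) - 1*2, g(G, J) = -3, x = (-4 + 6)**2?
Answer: 0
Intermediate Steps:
x = 4 (x = 2**2 = 4)
A(u, v) = 4 + 4*v (A(u, v) = 4*v + 4 = 4 + 4*v)
y(V) = 0
Z(H) = -5 (Z(H) = -3 - 1*2 = -3 - 2 = -5)
y(C(6, 5))*Z(A(-1, 6)) = 0*(-5) = 0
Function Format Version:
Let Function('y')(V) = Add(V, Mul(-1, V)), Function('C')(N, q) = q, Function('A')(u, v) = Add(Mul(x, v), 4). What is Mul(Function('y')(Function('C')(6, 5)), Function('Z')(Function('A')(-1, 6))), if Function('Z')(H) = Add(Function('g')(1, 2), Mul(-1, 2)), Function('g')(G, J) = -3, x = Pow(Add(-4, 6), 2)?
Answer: 0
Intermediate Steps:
x = 4 (x = Pow(2, 2) = 4)
Function('A')(u, v) = Add(4, Mul(4, v)) (Function('A')(u, v) = Add(Mul(4, v), 4) = Add(4, Mul(4, v)))
Function('y')(V) = 0
Function('Z')(H) = -5 (Function('Z')(H) = Add(-3, Mul(-1, 2)) = Add(-3, -2) = -5)
Mul(Function('y')(Function('C')(6, 5)), Function('Z')(Function('A')(-1, 6))) = Mul(0, -5) = 0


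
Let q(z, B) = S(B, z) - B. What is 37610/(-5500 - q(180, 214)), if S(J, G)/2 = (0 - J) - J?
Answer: -3761/443 ≈ -8.4898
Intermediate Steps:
S(J, G) = -4*J (S(J, G) = 2*((0 - J) - J) = 2*(-J - J) = 2*(-2*J) = -4*J)
q(z, B) = -5*B (q(z, B) = -4*B - B = -5*B)
37610/(-5500 - q(180, 214)) = 37610/(-5500 - (-5)*214) = 37610/(-5500 - 1*(-1070)) = 37610/(-5500 + 1070) = 37610/(-4430) = 37610*(-1/4430) = -3761/443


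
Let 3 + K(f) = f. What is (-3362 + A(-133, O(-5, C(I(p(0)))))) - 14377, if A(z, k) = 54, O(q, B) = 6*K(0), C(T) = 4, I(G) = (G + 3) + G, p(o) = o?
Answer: -17685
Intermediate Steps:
I(G) = 3 + 2*G (I(G) = (3 + G) + G = 3 + 2*G)
K(f) = -3 + f
O(q, B) = -18 (O(q, B) = 6*(-3 + 0) = 6*(-3) = -18)
(-3362 + A(-133, O(-5, C(I(p(0)))))) - 14377 = (-3362 + 54) - 14377 = -3308 - 14377 = -17685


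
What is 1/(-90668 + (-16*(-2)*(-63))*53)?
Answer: -1/197516 ≈ -5.0629e-6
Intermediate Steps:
1/(-90668 + (-16*(-2)*(-63))*53) = 1/(-90668 + (32*(-63))*53) = 1/(-90668 - 2016*53) = 1/(-90668 - 106848) = 1/(-197516) = -1/197516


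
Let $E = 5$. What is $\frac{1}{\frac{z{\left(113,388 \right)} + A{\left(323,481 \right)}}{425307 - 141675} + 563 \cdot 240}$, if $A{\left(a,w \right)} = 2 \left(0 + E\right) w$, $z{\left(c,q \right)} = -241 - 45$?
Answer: $\frac{23636}{3193696697} \approx 7.4008 \cdot 10^{-6}$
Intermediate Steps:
$z{\left(c,q \right)} = -286$
$A{\left(a,w \right)} = 10 w$ ($A{\left(a,w \right)} = 2 \left(0 + 5\right) w = 2 \cdot 5 w = 10 w$)
$\frac{1}{\frac{z{\left(113,388 \right)} + A{\left(323,481 \right)}}{425307 - 141675} + 563 \cdot 240} = \frac{1}{\frac{-286 + 10 \cdot 481}{425307 - 141675} + 563 \cdot 240} = \frac{1}{\frac{-286 + 4810}{283632} + 135120} = \frac{1}{4524 \cdot \frac{1}{283632} + 135120} = \frac{1}{\frac{377}{23636} + 135120} = \frac{1}{\frac{3193696697}{23636}} = \frac{23636}{3193696697}$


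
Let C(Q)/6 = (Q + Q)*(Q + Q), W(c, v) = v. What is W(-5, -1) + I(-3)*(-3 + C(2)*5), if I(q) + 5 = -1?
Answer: -2863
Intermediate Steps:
C(Q) = 24*Q**2 (C(Q) = 6*((Q + Q)*(Q + Q)) = 6*((2*Q)*(2*Q)) = 6*(4*Q**2) = 24*Q**2)
I(q) = -6 (I(q) = -5 - 1 = -6)
W(-5, -1) + I(-3)*(-3 + C(2)*5) = -1 - 6*(-3 + (24*2**2)*5) = -1 - 6*(-3 + (24*4)*5) = -1 - 6*(-3 + 96*5) = -1 - 6*(-3 + 480) = -1 - 6*477 = -1 - 2862 = -2863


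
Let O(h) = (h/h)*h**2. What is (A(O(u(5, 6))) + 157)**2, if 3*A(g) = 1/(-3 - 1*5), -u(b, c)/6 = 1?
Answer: 14190289/576 ≈ 24636.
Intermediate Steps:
u(b, c) = -6 (u(b, c) = -6*1 = -6)
O(h) = h**2 (O(h) = 1*h**2 = h**2)
A(g) = -1/24 (A(g) = 1/(3*(-3 - 1*5)) = 1/(3*(-3 - 5)) = (1/3)/(-8) = (1/3)*(-1/8) = -1/24)
(A(O(u(5, 6))) + 157)**2 = (-1/24 + 157)**2 = (3767/24)**2 = 14190289/576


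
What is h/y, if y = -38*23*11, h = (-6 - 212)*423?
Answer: 46107/4807 ≈ 9.5916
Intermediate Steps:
h = -92214 (h = -218*423 = -92214)
y = -9614 (y = -874*11 = -9614)
h/y = -92214/(-9614) = -92214*(-1/9614) = 46107/4807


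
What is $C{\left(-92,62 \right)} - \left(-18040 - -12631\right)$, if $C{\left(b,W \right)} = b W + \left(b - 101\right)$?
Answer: $-488$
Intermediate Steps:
$C{\left(b,W \right)} = -101 + b + W b$ ($C{\left(b,W \right)} = W b + \left(b - 101\right) = W b + \left(-101 + b\right) = -101 + b + W b$)
$C{\left(-92,62 \right)} - \left(-18040 - -12631\right) = \left(-101 - 92 + 62 \left(-92\right)\right) - \left(-18040 - -12631\right) = \left(-101 - 92 - 5704\right) - \left(-18040 + 12631\right) = -5897 - -5409 = -5897 + 5409 = -488$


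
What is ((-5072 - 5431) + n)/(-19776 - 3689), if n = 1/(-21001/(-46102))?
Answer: 220527401/492788465 ≈ 0.44751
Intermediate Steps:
n = 46102/21001 (n = 1/(-21001*(-1/46102)) = 1/(21001/46102) = 46102/21001 ≈ 2.1952)
((-5072 - 5431) + n)/(-19776 - 3689) = ((-5072 - 5431) + 46102/21001)/(-19776 - 3689) = (-10503 + 46102/21001)/(-23465) = -220527401/21001*(-1/23465) = 220527401/492788465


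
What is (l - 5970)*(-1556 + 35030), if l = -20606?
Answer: -889605024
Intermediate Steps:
(l - 5970)*(-1556 + 35030) = (-20606 - 5970)*(-1556 + 35030) = -26576*33474 = -889605024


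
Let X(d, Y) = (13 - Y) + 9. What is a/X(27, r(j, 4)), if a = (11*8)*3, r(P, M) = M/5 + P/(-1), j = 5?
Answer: 1320/131 ≈ 10.076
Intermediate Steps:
r(P, M) = -P + M/5 (r(P, M) = M*(⅕) + P*(-1) = M/5 - P = -P + M/5)
X(d, Y) = 22 - Y
a = 264 (a = 88*3 = 264)
a/X(27, r(j, 4)) = 264/(22 - (-1*5 + (⅕)*4)) = 264/(22 - (-5 + ⅘)) = 264/(22 - 1*(-21/5)) = 264/(22 + 21/5) = 264/(131/5) = 264*(5/131) = 1320/131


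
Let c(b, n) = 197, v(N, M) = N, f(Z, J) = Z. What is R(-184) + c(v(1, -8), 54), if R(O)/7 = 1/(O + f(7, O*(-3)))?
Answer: 34862/177 ≈ 196.96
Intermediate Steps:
R(O) = 7/(7 + O) (R(O) = 7/(O + 7) = 7/(7 + O))
R(-184) + c(v(1, -8), 54) = 7/(7 - 184) + 197 = 7/(-177) + 197 = 7*(-1/177) + 197 = -7/177 + 197 = 34862/177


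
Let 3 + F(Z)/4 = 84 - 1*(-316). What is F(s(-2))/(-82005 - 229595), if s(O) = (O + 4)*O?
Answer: -397/77900 ≈ -0.0050963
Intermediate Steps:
s(O) = O*(4 + O) (s(O) = (4 + O)*O = O*(4 + O))
F(Z) = 1588 (F(Z) = -12 + 4*(84 - 1*(-316)) = -12 + 4*(84 + 316) = -12 + 4*400 = -12 + 1600 = 1588)
F(s(-2))/(-82005 - 229595) = 1588/(-82005 - 229595) = 1588/(-311600) = 1588*(-1/311600) = -397/77900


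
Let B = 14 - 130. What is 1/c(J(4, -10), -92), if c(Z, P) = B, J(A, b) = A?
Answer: -1/116 ≈ -0.0086207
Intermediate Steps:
B = -116
c(Z, P) = -116
1/c(J(4, -10), -92) = 1/(-116) = -1/116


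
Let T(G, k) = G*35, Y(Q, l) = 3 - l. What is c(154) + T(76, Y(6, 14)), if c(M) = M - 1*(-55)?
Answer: 2869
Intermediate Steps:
c(M) = 55 + M (c(M) = M + 55 = 55 + M)
T(G, k) = 35*G
c(154) + T(76, Y(6, 14)) = (55 + 154) + 35*76 = 209 + 2660 = 2869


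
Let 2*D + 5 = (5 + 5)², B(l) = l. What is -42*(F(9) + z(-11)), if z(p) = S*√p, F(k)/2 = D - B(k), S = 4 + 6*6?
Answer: -3234 - 1680*I*√11 ≈ -3234.0 - 5571.9*I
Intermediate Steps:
S = 40 (S = 4 + 36 = 40)
D = 95/2 (D = -5/2 + (5 + 5)²/2 = -5/2 + (½)*10² = -5/2 + (½)*100 = -5/2 + 50 = 95/2 ≈ 47.500)
F(k) = 95 - 2*k (F(k) = 2*(95/2 - k) = 95 - 2*k)
z(p) = 40*√p
-42*(F(9) + z(-11)) = -42*((95 - 2*9) + 40*√(-11)) = -42*((95 - 18) + 40*(I*√11)) = -42*(77 + 40*I*√11) = -3234 - 1680*I*√11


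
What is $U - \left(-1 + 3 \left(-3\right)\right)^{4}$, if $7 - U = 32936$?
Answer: $-42929$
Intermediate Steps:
$U = -32929$ ($U = 7 - 32936 = -32929$)
$U - \left(-1 + 3 \left(-3\right)\right)^{4} = -32929 - \left(-1 + 3 \left(-3\right)\right)^{4} = -32929 - \left(-1 - 9\right)^{4} = -32929 - \left(-10\right)^{4} = -32929 - 10000 = -42929$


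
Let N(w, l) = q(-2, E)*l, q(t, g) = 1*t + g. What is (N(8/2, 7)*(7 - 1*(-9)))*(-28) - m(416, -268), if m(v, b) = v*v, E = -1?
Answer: -163648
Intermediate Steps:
q(t, g) = g + t (q(t, g) = t + g = g + t)
N(w, l) = -3*l (N(w, l) = (-1 - 2)*l = -3*l)
m(v, b) = v**2
(N(8/2, 7)*(7 - 1*(-9)))*(-28) - m(416, -268) = ((-3*7)*(7 - 1*(-9)))*(-28) - 1*416**2 = -21*(7 + 9)*(-28) - 1*173056 = -21*16*(-28) - 173056 = -336*(-28) - 173056 = 9408 - 173056 = -163648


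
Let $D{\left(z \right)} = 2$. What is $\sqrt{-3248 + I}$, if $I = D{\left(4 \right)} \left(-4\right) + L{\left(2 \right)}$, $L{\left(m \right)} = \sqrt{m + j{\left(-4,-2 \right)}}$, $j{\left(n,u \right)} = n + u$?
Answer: $\sqrt{-3256 + 2 i} \approx 0.0175 + 57.061 i$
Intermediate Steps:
$L{\left(m \right)} = \sqrt{-6 + m}$ ($L{\left(m \right)} = \sqrt{m - 6} = \sqrt{-6 + m}$)
$I = -8 + 2 i$ ($I = 2 \left(-4\right) + \sqrt{-6 + 2} = -8 + \sqrt{-4} = -8 + 2 i \approx -8.0 + 2.0 i$)
$\sqrt{-3248 + I} = \sqrt{-3248 - \left(8 - 2 i\right)} = \sqrt{-3256 + 2 i}$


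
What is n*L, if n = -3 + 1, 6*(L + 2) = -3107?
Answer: 3119/3 ≈ 1039.7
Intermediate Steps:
L = -3119/6 (L = -2 + (⅙)*(-3107) = -2 - 3107/6 = -3119/6 ≈ -519.83)
n = -2
n*L = -2*(-3119/6) = 3119/3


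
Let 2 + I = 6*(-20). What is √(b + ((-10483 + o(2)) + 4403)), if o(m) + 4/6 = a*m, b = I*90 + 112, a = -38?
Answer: I*√153222/3 ≈ 130.48*I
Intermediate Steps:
I = -122 (I = -2 + 6*(-20) = -2 - 120 = -122)
b = -10868 (b = -122*90 + 112 = -10980 + 112 = -10868)
o(m) = -⅔ - 38*m
√(b + ((-10483 + o(2)) + 4403)) = √(-10868 + ((-10483 + (-⅔ - 38*2)) + 4403)) = √(-10868 + ((-10483 + (-⅔ - 76)) + 4403)) = √(-10868 + ((-10483 - 230/3) + 4403)) = √(-10868 + (-31679/3 + 4403)) = √(-10868 - 18470/3) = √(-51074/3) = I*√153222/3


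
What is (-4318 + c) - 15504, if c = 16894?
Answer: -2928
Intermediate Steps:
(-4318 + c) - 15504 = (-4318 + 16894) - 15504 = 12576 - 15504 = -2928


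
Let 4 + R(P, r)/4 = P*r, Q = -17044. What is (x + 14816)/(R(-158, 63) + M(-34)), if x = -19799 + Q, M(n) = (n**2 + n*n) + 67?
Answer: 22027/37453 ≈ 0.58812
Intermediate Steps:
M(n) = 67 + 2*n**2 (M(n) = (n**2 + n**2) + 67 = 2*n**2 + 67 = 67 + 2*n**2)
R(P, r) = -16 + 4*P*r (R(P, r) = -16 + 4*(P*r) = -16 + 4*P*r)
x = -36843 (x = -19799 - 17044 = -36843)
(x + 14816)/(R(-158, 63) + M(-34)) = (-36843 + 14816)/((-16 + 4*(-158)*63) + (67 + 2*(-34)**2)) = -22027/((-16 - 39816) + (67 + 2*1156)) = -22027/(-39832 + (67 + 2312)) = -22027/(-39832 + 2379) = -22027/(-37453) = -22027*(-1/37453) = 22027/37453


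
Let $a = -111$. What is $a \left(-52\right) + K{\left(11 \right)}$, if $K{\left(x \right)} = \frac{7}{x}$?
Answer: $\frac{63499}{11} \approx 5772.6$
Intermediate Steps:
$a \left(-52\right) + K{\left(11 \right)} = \left(-111\right) \left(-52\right) + \frac{7}{11} = 5772 + 7 \cdot \frac{1}{11} = 5772 + \frac{7}{11} = \frac{63499}{11}$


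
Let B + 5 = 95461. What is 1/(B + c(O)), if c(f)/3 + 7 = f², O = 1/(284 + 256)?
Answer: 97200/9276282001 ≈ 1.0478e-5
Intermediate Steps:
B = 95456 (B = -5 + 95461 = 95456)
O = 1/540 ≈ 0.0018519
c(f) = -21 + 3*f²
1/(B + c(O)) = 1/(95456 + (-21 + 3*(1/540)²)) = 1/(95456 + (-21 + 3*(1/291600))) = 1/(95456 + (-21 + 1/97200)) = 1/(95456 - 2041199/97200) = 1/(9276282001/97200) = 97200/9276282001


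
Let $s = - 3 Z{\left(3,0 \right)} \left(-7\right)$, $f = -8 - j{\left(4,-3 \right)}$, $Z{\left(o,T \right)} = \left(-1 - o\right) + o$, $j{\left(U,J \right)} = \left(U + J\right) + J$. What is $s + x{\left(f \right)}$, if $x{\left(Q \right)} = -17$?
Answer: $-38$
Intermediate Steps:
$j{\left(U,J \right)} = U + 2 J$ ($j{\left(U,J \right)} = \left(J + U\right) + J = U + 2 J$)
$Z{\left(o,T \right)} = -1$
$f = -6$ ($f = -8 - \left(4 + 2 \left(-3\right)\right) = -8 - \left(4 - 6\right) = -8 - -2 = -8 + 2 = -6$)
$s = -21$ ($s = \left(-3\right) \left(-1\right) \left(-7\right) = 3 \left(-7\right) = -21$)
$s + x{\left(f \right)} = -21 - 17 = -38$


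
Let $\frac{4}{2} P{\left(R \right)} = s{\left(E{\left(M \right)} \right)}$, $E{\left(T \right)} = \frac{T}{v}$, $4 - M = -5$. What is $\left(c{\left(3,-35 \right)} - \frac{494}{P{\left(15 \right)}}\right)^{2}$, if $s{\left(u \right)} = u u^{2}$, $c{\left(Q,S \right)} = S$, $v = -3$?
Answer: $\frac{1849}{729} \approx 2.5364$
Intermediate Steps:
$M = 9$ ($M = 4 - -5 = 4 + 5 = 9$)
$E{\left(T \right)} = - \frac{T}{3}$ ($E{\left(T \right)} = \frac{T}{-3} = T \left(- \frac{1}{3}\right) = - \frac{T}{3}$)
$s{\left(u \right)} = u^{3}$
$P{\left(R \right)} = - \frac{27}{2}$ ($P{\left(R \right)} = \frac{\left(\left(- \frac{1}{3}\right) 9\right)^{3}}{2} = \frac{\left(-3\right)^{3}}{2} = \frac{1}{2} \left(-27\right) = - \frac{27}{2}$)
$\left(c{\left(3,-35 \right)} - \frac{494}{P{\left(15 \right)}}\right)^{2} = \left(-35 - \frac{494}{- \frac{27}{2}}\right)^{2} = \left(-35 - - \frac{988}{27}\right)^{2} = \left(-35 + \frac{988}{27}\right)^{2} = \left(\frac{43}{27}\right)^{2} = \frac{1849}{729}$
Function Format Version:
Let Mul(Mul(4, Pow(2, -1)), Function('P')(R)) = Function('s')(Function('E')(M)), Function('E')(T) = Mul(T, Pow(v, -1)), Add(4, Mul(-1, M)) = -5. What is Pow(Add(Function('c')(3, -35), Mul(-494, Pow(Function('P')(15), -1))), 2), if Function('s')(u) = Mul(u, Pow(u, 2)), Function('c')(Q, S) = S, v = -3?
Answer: Rational(1849, 729) ≈ 2.5364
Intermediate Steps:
M = 9 (M = Add(4, Mul(-1, -5)) = Add(4, 5) = 9)
Function('E')(T) = Mul(Rational(-1, 3), T) (Function('E')(T) = Mul(T, Pow(-3, -1)) = Mul(T, Rational(-1, 3)) = Mul(Rational(-1, 3), T))
Function('s')(u) = Pow(u, 3)
Function('P')(R) = Rational(-27, 2) (Function('P')(R) = Mul(Rational(1, 2), Pow(Mul(Rational(-1, 3), 9), 3)) = Mul(Rational(1, 2), Pow(-3, 3)) = Mul(Rational(1, 2), -27) = Rational(-27, 2))
Pow(Add(Function('c')(3, -35), Mul(-494, Pow(Function('P')(15), -1))), 2) = Pow(Add(-35, Mul(-494, Pow(Rational(-27, 2), -1))), 2) = Pow(Add(-35, Mul(-494, Rational(-2, 27))), 2) = Pow(Add(-35, Rational(988, 27)), 2) = Pow(Rational(43, 27), 2) = Rational(1849, 729)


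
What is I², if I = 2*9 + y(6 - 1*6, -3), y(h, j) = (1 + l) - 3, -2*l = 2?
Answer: 225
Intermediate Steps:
l = -1 (l = -½*2 = -1)
y(h, j) = -3 (y(h, j) = (1 - 1) - 3 = 0 - 3 = -3)
I = 15 (I = 2*9 - 3 = 18 - 3 = 15)
I² = 15² = 225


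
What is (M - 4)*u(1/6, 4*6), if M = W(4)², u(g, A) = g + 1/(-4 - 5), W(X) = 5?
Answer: 7/6 ≈ 1.1667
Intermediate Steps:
u(g, A) = -⅑ + g (u(g, A) = g + 1/(-9) = g - ⅑ = -⅑ + g)
M = 25 (M = 5² = 25)
(M - 4)*u(1/6, 4*6) = (25 - 4)*(-⅑ + 1/6) = 21*(-⅑ + 1*(⅙)) = 21*(-⅑ + ⅙) = 21*(1/18) = 7/6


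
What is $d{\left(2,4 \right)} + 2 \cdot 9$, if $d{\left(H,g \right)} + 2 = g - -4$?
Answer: $24$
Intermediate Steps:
$d{\left(H,g \right)} = 2 + g$ ($d{\left(H,g \right)} = -2 + \left(g - -4\right) = -2 + \left(g + 4\right) = -2 + \left(4 + g\right) = 2 + g$)
$d{\left(2,4 \right)} + 2 \cdot 9 = \left(2 + 4\right) + 2 \cdot 9 = 6 + 18 = 24$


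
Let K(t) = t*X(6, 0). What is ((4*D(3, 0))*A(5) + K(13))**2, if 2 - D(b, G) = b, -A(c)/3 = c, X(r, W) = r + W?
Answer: 19044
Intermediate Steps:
X(r, W) = W + r
A(c) = -3*c
K(t) = 6*t (K(t) = t*(0 + 6) = t*6 = 6*t)
D(b, G) = 2 - b
((4*D(3, 0))*A(5) + K(13))**2 = ((4*(2 - 1*3))*(-3*5) + 6*13)**2 = ((4*(2 - 3))*(-15) + 78)**2 = ((4*(-1))*(-15) + 78)**2 = (-4*(-15) + 78)**2 = (60 + 78)**2 = 138**2 = 19044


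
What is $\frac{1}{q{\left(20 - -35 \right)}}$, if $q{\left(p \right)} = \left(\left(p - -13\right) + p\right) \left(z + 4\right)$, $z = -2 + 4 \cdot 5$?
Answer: $\frac{1}{2706} \approx 0.00036955$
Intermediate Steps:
$z = 18$ ($z = -2 + 20 = 18$)
$q{\left(p \right)} = 286 + 44 p$ ($q{\left(p \right)} = \left(\left(p - -13\right) + p\right) \left(18 + 4\right) = \left(\left(p + 13\right) + p\right) 22 = \left(\left(13 + p\right) + p\right) 22 = \left(13 + 2 p\right) 22 = 286 + 44 p$)
$\frac{1}{q{\left(20 - -35 \right)}} = \frac{1}{286 + 44 \left(20 - -35\right)} = \frac{1}{286 + 44 \left(20 + 35\right)} = \frac{1}{286 + 44 \cdot 55} = \frac{1}{286 + 2420} = \frac{1}{2706}$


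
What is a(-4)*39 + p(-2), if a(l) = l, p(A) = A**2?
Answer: -152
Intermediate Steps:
a(-4)*39 + p(-2) = -4*39 + (-2)**2 = -156 + 4 = -152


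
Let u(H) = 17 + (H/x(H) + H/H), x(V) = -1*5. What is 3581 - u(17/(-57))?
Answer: 1015438/285 ≈ 3562.9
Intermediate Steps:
x(V) = -5
u(H) = 18 - H/5 (u(H) = 17 + (H/(-5) + H/H) = 17 + (H*(-⅕) + 1) = 17 + (-H/5 + 1) = 17 + (1 - H/5) = 18 - H/5)
3581 - u(17/(-57)) = 3581 - (18 - 17/(5*(-57))) = 3581 - (18 - 17*(-1)/(5*57)) = 3581 - (18 - ⅕*(-17/57)) = 3581 - (18 + 17/285) = 3581 - 1*5147/285 = 3581 - 5147/285 = 1015438/285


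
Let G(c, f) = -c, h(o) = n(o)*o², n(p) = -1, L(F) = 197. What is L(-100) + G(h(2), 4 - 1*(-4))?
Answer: 201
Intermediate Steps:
h(o) = -o²
L(-100) + G(h(2), 4 - 1*(-4)) = 197 - (-1)*2² = 197 - (-1)*4 = 197 - 1*(-4) = 197 + 4 = 201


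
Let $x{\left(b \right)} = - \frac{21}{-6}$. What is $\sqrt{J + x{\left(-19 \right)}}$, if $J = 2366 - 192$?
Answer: $\frac{\sqrt{8710}}{2} \approx 46.664$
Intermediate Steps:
$J = 2174$ ($J = 2366 - 192 = 2174$)
$x{\left(b \right)} = \frac{7}{2}$ ($x{\left(b \right)} = \left(-21\right) \left(- \frac{1}{6}\right) = \frac{7}{2}$)
$\sqrt{J + x{\left(-19 \right)}} = \sqrt{2174 + \frac{7}{2}} = \sqrt{\frac{4355}{2}} = \frac{\sqrt{8710}}{2}$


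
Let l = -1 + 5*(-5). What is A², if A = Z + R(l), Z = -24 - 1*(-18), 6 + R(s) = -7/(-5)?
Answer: 2809/25 ≈ 112.36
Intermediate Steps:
l = -26 (l = -1 - 25 = -26)
R(s) = -23/5 (R(s) = -6 - 7/(-5) = -6 - 7*(-⅕) = -6 + 7/5 = -23/5)
Z = -6 (Z = -24 + 18 = -6)
A = -53/5 (A = -6 - 23/5 = -53/5 ≈ -10.600)
A² = (-53/5)² = 2809/25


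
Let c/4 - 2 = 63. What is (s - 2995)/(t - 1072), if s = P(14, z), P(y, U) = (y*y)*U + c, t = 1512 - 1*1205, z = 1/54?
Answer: 73747/20655 ≈ 3.5704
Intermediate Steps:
c = 260 (c = 8 + 4*63 = 8 + 252 = 260)
z = 1/54 ≈ 0.018519
t = 307 (t = 1512 - 1205 = 307)
P(y, U) = 260 + U*y² (P(y, U) = (y*y)*U + 260 = y²*U + 260 = U*y² + 260 = 260 + U*y²)
s = 7118/27 (s = 260 + (1/54)*14² = 260 + (1/54)*196 = 260 + 98/27 = 7118/27 ≈ 263.63)
(s - 2995)/(t - 1072) = (7118/27 - 2995)/(307 - 1072) = -73747/27/(-765) = -73747/27*(-1/765) = 73747/20655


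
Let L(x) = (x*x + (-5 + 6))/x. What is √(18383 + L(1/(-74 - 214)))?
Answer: √10422718/24 ≈ 134.52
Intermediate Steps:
L(x) = (1 + x²)/x (L(x) = (x² + 1)/x = (1 + x²)/x)
√(18383 + L(1/(-74 - 214))) = √(18383 + (1/(-74 - 214) + 1/(1/(-74 - 214)))) = √(18383 + (1/(-288) + 1/(1/(-288)))) = √(18383 + (-1/288 + 1/(-1/288))) = √(18383 + (-1/288 - 288)) = √(18383 - 82945/288) = √(5211359/288) = √10422718/24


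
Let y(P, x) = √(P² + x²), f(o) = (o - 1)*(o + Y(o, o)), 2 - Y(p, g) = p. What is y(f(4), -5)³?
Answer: 61*√61 ≈ 476.43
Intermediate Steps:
Y(p, g) = 2 - p
f(o) = -2 + 2*o (f(o) = (o - 1)*(o + (2 - o)) = (-1 + o)*2 = -2 + 2*o)
y(f(4), -5)³ = (√((-2 + 2*4)² + (-5)²))³ = (√((-2 + 8)² + 25))³ = (√(6² + 25))³ = (√(36 + 25))³ = (√61)³ = 61*√61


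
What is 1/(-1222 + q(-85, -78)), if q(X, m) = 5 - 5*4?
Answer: -1/1237 ≈ -0.00080841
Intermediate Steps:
q(X, m) = -15 (q(X, m) = 5 - 20 = -15)
1/(-1222 + q(-85, -78)) = 1/(-1222 - 15) = 1/(-1237) = -1/1237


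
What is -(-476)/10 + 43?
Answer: 453/5 ≈ 90.600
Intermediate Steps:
-(-476)/10 + 43 = -17*(-14/5) + 43 = 238/5 + 43 = 453/5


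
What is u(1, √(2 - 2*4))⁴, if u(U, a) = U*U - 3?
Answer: 16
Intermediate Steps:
u(U, a) = -3 + U² (u(U, a) = U² - 3 = -3 + U²)
u(1, √(2 - 2*4))⁴ = (-3 + 1²)⁴ = (-3 + 1)⁴ = (-2)⁴ = 16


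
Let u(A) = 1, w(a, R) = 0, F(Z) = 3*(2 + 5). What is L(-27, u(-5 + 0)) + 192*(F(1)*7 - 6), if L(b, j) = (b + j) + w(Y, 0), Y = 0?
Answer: 27046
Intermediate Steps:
F(Z) = 21 (F(Z) = 3*7 = 21)
L(b, j) = b + j (L(b, j) = (b + j) + 0 = b + j)
L(-27, u(-5 + 0)) + 192*(F(1)*7 - 6) = (-27 + 1) + 192*(21*7 - 6) = -26 + 192*(147 - 6) = -26 + 192*141 = -26 + 27072 = 27046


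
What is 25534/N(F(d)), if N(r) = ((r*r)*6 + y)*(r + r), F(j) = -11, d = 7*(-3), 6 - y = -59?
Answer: -12767/8701 ≈ -1.4673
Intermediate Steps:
y = 65 (y = 6 - 1*(-59) = 6 + 59 = 65)
d = -21
N(r) = 2*r*(65 + 6*r²) (N(r) = ((r*r)*6 + 65)*(r + r) = (r²*6 + 65)*(2*r) = (6*r² + 65)*(2*r) = (65 + 6*r²)*(2*r) = 2*r*(65 + 6*r²))
25534/N(F(d)) = 25534/(12*(-11)³ + 130*(-11)) = 25534/(12*(-1331) - 1430) = 25534/(-15972 - 1430) = 25534/(-17402) = 25534*(-1/17402) = -12767/8701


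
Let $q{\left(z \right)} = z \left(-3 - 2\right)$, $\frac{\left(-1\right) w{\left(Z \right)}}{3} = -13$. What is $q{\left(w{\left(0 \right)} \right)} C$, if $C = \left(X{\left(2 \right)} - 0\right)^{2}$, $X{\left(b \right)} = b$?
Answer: $-780$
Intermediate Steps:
$w{\left(Z \right)} = 39$ ($w{\left(Z \right)} = \left(-3\right) \left(-13\right) = 39$)
$q{\left(z \right)} = - 5 z$ ($q{\left(z \right)} = z \left(-5\right) = - 5 z$)
$C = 4$ ($C = \left(2 - 0\right)^{2} = \left(2 + 0\right)^{2} = 2^{2} = 4$)
$q{\left(w{\left(0 \right)} \right)} C = \left(-5\right) 39 \cdot 4 = \left(-195\right) 4 = -780$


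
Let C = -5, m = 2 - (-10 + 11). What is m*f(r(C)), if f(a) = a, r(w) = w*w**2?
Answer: -125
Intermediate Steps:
m = 1 (m = 2 - 1*1 = 2 - 1 = 1)
r(w) = w**3
m*f(r(C)) = 1*(-5)**3 = 1*(-125) = -125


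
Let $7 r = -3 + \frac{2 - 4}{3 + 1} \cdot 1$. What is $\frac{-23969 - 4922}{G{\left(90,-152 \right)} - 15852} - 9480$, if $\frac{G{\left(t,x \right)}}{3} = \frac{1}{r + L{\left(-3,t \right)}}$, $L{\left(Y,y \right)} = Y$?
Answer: $- \frac{1051793363}{110970} \approx -9478.2$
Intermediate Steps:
$r = - \frac{1}{2}$ ($r = \frac{-3 + \frac{2 - 4}{3 + 1} \cdot 1}{7} = \frac{-3 + - \frac{2}{4} \cdot 1}{7} = \frac{-3 + \left(-2\right) \frac{1}{4} \cdot 1}{7} = \frac{-3 - \frac{1}{2}}{7} = \frac{1}{7} \left(- \frac{7}{2}\right) = - \frac{1}{2} \approx -0.5$)
$G{\left(t,x \right)} = - \frac{6}{7}$ ($G{\left(t,x \right)} = \frac{3}{- \frac{1}{2} - 3} = \frac{3}{- \frac{7}{2}} = 3 \left(- \frac{2}{7}\right) = - \frac{6}{7}$)
$\frac{-23969 - 4922}{G{\left(90,-152 \right)} - 15852} - 9480 = \frac{-23969 - 4922}{- \frac{6}{7} - 15852} - 9480 = - \frac{28891}{- \frac{110970}{7}} - 9480 = \left(-28891\right) \left(- \frac{7}{110970}\right) - 9480 = \frac{202237}{110970} - 9480 = - \frac{1051793363}{110970}$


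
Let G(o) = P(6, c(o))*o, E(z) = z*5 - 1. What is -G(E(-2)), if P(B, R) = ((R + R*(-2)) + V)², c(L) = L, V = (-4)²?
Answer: 8019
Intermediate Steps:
V = 16
E(z) = -1 + 5*z (E(z) = 5*z - 1 = -1 + 5*z)
P(B, R) = (16 - R)² (P(B, R) = ((R + R*(-2)) + 16)² = ((R - 2*R) + 16)² = (-R + 16)² = (16 - R)²)
G(o) = o*(-16 + o)² (G(o) = (-16 + o)²*o = o*(-16 + o)²)
-G(E(-2)) = -(-1 + 5*(-2))*(-16 + (-1 + 5*(-2)))² = -(-1 - 10)*(-16 + (-1 - 10))² = -(-11)*(-16 - 11)² = -(-11)*(-27)² = -(-11)*729 = -1*(-8019) = 8019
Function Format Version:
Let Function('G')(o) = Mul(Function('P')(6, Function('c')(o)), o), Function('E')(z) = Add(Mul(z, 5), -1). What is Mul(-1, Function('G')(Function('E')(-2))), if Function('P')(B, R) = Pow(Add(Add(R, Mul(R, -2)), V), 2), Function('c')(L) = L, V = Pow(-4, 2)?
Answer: 8019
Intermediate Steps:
V = 16
Function('E')(z) = Add(-1, Mul(5, z)) (Function('E')(z) = Add(Mul(5, z), -1) = Add(-1, Mul(5, z)))
Function('P')(B, R) = Pow(Add(16, Mul(-1, R)), 2) (Function('P')(B, R) = Pow(Add(Add(R, Mul(R, -2)), 16), 2) = Pow(Add(Add(R, Mul(-2, R)), 16), 2) = Pow(Add(Mul(-1, R), 16), 2) = Pow(Add(16, Mul(-1, R)), 2))
Function('G')(o) = Mul(o, Pow(Add(-16, o), 2)) (Function('G')(o) = Mul(Pow(Add(-16, o), 2), o) = Mul(o, Pow(Add(-16, o), 2)))
Mul(-1, Function('G')(Function('E')(-2))) = Mul(-1, Mul(Add(-1, Mul(5, -2)), Pow(Add(-16, Add(-1, Mul(5, -2))), 2))) = Mul(-1, Mul(Add(-1, -10), Pow(Add(-16, Add(-1, -10)), 2))) = Mul(-1, Mul(-11, Pow(Add(-16, -11), 2))) = Mul(-1, Mul(-11, Pow(-27, 2))) = Mul(-1, Mul(-11, 729)) = Mul(-1, -8019) = 8019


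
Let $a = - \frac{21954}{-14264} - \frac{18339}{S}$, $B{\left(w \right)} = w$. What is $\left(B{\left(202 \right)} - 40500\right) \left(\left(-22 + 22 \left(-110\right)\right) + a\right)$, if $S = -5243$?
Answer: $\frac{1836088614929517}{18696538} \approx 9.8205 \cdot 10^{7}$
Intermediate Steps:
$a = \frac{188346159}{37393076}$ ($a = - \frac{21954}{-14264} - \frac{18339}{-5243} = \left(-21954\right) \left(- \frac{1}{14264}\right) - - \frac{18339}{5243} = \frac{10977}{7132} + \frac{18339}{5243} = \frac{188346159}{37393076} \approx 5.0369$)
$\left(B{\left(202 \right)} - 40500\right) \left(\left(-22 + 22 \left(-110\right)\right) + a\right) = \left(202 - 40500\right) \left(\left(-22 + 22 \left(-110\right)\right) + \frac{188346159}{37393076}\right) = - 40298 \left(\left(-22 - 2420\right) + \frac{188346159}{37393076}\right) = - 40298 \left(-2442 + \frac{188346159}{37393076}\right) = \left(-40298\right) \left(- \frac{91125545433}{37393076}\right) = \frac{1836088614929517}{18696538}$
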